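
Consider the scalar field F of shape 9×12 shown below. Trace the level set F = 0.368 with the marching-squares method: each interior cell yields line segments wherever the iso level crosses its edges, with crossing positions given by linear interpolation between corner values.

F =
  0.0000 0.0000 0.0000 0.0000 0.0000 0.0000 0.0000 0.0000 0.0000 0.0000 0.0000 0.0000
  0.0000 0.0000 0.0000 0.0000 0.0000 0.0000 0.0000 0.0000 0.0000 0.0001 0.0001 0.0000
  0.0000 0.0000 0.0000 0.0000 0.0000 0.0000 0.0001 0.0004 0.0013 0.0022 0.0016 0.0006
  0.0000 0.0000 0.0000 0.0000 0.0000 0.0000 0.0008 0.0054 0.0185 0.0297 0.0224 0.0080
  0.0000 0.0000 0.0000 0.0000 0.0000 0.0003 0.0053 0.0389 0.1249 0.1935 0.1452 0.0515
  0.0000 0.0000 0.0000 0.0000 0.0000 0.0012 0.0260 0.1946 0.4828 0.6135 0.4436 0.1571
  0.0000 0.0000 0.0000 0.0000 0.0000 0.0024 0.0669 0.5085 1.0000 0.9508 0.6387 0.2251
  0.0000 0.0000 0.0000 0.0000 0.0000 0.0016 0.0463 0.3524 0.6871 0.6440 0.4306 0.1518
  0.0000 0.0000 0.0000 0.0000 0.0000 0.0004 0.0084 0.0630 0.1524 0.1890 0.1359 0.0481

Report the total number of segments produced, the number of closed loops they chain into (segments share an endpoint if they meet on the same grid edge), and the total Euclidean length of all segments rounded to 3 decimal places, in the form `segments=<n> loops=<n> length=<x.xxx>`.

cell (4,7): code 0100 → (4.679,8.000)–(5.000,7.602)
cell (4,8): code 1100 → (4.415,9.000)–(4.679,8.000)
cell (4,9): code 1100 → (4.747,10.000)–(4.415,9.000)
cell (4,10): code 1000 → (5.000,10.264)–(4.747,10.000)
cell (5,6): code 0100 → (5.552,7.000)–(6.000,6.682)
cell (5,7): code 1110 → (5.000,7.602)–(5.552,7.000)
cell (5,10): code 1001 → (6.000,10.654)–(5.000,10.264)
cell (6,6): code 0010 → (6.000,6.682)–(6.900,7.000)
cell (6,7): code 0111 → (6.900,7.000)–(7.000,7.047)
cell (6,10): code 1001 → (7.000,10.225)–(6.000,10.654)
cell (7,7): code 0010 → (7.000,7.047)–(7.597,8.000)
cell (7,8): code 0011 → (7.597,8.000)–(7.607,9.000)
cell (7,9): code 0011 → (7.607,9.000)–(7.212,10.000)
cell (7,10): code 0001 → (7.212,10.000)–(7.000,10.225)
total: 14 segments, chained into 1 closed loop(s), length Σ = 11.066600

segments=14 loops=1 length=11.067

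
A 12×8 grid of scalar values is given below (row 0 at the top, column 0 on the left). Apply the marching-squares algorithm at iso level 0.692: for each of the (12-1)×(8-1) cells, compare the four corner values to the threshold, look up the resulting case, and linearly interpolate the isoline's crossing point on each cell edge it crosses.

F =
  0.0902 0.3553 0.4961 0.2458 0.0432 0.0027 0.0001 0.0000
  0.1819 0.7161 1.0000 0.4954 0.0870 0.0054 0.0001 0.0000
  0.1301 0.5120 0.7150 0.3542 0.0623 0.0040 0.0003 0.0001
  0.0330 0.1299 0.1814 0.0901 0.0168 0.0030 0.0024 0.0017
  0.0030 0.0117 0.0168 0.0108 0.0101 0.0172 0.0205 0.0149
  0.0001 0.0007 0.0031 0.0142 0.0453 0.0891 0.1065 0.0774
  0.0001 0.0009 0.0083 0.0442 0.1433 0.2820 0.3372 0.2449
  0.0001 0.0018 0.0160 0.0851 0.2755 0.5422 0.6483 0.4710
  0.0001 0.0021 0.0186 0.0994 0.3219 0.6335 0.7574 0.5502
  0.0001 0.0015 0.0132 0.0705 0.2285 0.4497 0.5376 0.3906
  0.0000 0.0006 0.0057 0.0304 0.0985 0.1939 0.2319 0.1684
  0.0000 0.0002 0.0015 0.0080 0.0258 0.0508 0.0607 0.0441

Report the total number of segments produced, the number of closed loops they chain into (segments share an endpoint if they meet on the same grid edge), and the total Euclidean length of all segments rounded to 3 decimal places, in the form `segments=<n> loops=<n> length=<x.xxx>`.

segments=12 loops=2 length=7.314

cell (0,0): code 0100 → (0.933,1.000)–(1.000,0.955)
cell (0,1): code 1100 → (0.389,2.000)–(0.933,1.000)
cell (0,2): code 1000 → (1.000,2.610)–(0.389,2.000)
cell (1,0): code 0010 → (1.000,0.955)–(1.118,1.000)
cell (1,1): code 0111 → (1.118,1.000)–(2.000,1.887)
cell (1,2): code 1001 → (2.000,2.064)–(1.000,2.610)
cell (2,1): code 0010 → (2.000,1.887)–(2.043,2.000)
cell (2,2): code 0001 → (2.043,2.000)–(2.000,2.064)
cell (7,5): code 0100 → (7.401,6.000)–(8.000,5.472)
cell (7,6): code 1000 → (8.000,6.316)–(7.401,6.000)
cell (8,5): code 0010 → (8.000,5.472)–(8.298,6.000)
cell (8,6): code 0001 → (8.298,6.000)–(8.000,6.316)
total: 12 segments, chained into 2 closed loop(s), length Σ = 7.313758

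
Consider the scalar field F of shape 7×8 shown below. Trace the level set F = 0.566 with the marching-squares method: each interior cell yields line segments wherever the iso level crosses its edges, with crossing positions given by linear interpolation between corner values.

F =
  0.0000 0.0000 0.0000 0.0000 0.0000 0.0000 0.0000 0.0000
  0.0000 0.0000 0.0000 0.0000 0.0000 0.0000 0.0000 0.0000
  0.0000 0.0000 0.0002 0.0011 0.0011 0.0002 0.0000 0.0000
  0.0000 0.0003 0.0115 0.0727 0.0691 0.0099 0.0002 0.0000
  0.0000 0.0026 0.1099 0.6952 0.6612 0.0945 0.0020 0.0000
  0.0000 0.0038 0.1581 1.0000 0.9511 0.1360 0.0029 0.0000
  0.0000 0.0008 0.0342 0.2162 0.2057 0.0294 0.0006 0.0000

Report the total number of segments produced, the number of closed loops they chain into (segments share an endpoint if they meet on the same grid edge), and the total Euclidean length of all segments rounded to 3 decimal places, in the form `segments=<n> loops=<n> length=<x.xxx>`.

segments=8 loops=1 length=6.082

cell (3,2): code 0100 → (3.792,3.000)–(4.000,2.779)
cell (3,3): code 1100 → (3.839,4.000)–(3.792,3.000)
cell (3,4): code 1000 → (4.000,4.168)–(3.839,4.000)
cell (4,2): code 0110 → (4.000,2.779)–(5.000,2.484)
cell (4,4): code 1001 → (5.000,4.472)–(4.000,4.168)
cell (5,2): code 0010 → (5.000,2.484)–(5.554,3.000)
cell (5,3): code 0011 → (5.554,3.000)–(5.517,4.000)
cell (5,4): code 0001 → (5.517,4.000)–(5.000,4.472)
total: 8 segments, chained into 1 closed loop(s), length Σ = 6.081788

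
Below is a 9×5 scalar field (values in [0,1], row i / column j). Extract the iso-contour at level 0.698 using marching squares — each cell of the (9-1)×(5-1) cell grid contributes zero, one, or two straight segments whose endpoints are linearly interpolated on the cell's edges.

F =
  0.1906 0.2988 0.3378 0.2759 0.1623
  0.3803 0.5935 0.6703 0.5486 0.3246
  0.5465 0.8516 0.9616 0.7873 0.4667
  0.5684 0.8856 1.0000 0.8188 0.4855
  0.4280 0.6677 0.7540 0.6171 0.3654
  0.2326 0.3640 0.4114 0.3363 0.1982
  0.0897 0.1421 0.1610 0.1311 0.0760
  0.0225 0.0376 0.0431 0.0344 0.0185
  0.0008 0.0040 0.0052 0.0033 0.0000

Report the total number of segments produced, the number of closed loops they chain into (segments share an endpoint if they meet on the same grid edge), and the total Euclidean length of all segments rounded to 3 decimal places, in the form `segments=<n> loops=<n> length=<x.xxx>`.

segments=12 loops=1 length=9.378

cell (1,0): code 0100 → (1.405,1.000)–(2.000,0.497)
cell (1,1): code 1100 → (1.095,2.000)–(1.405,1.000)
cell (1,2): code 1100 → (1.626,3.000)–(1.095,2.000)
cell (1,3): code 1000 → (2.000,3.279)–(1.626,3.000)
cell (2,0): code 0110 → (2.000,0.497)–(3.000,0.409)
cell (2,3): code 1001 → (3.000,3.362)–(2.000,3.279)
cell (3,0): code 0010 → (3.000,0.409)–(3.861,1.000)
cell (3,1): code 0111 → (3.861,1.000)–(4.000,1.351)
cell (3,2): code 1011 → (4.000,2.409)–(3.599,3.000)
cell (3,3): code 0001 → (3.599,3.000)–(3.000,3.362)
cell (4,1): code 0010 → (4.000,1.351)–(4.163,2.000)
cell (4,2): code 0001 → (4.163,2.000)–(4.000,2.409)
total: 12 segments, chained into 1 closed loop(s), length Σ = 9.378385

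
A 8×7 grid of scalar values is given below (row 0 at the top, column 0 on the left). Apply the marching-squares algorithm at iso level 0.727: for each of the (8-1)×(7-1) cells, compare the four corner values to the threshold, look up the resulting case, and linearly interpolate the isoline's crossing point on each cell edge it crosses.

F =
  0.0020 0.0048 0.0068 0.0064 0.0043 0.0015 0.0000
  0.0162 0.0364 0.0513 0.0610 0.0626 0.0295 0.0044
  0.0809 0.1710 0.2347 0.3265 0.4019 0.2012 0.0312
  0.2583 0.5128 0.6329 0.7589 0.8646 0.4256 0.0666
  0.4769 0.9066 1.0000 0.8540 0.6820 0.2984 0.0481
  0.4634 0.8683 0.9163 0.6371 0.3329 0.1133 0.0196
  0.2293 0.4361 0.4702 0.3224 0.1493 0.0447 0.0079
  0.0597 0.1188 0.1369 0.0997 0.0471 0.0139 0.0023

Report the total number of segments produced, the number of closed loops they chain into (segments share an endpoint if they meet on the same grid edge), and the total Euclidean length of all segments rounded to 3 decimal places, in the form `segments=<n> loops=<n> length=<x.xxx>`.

segments=14 loops=1 length=10.097

cell (2,2): code 0100 → (2.926,3.000)–(3.000,2.747)
cell (2,3): code 1100 → (2.703,4.000)–(2.926,3.000)
cell (2,4): code 1000 → (3.000,4.313)–(2.703,4.000)
cell (3,0): code 0100 → (3.544,1.000)–(4.000,0.582)
cell (3,1): code 1100 → (3.256,2.000)–(3.544,1.000)
cell (3,2): code 1110 → (3.000,2.747)–(3.256,2.000)
cell (3,3): code 1011 → (4.000,3.738)–(3.754,4.000)
cell (3,4): code 0001 → (3.754,4.000)–(3.000,4.313)
cell (4,0): code 0110 → (4.000,0.582)–(5.000,0.651)
cell (4,2): code 1011 → (5.000,2.678)–(4.586,3.000)
cell (4,3): code 0001 → (4.586,3.000)–(4.000,3.738)
cell (5,0): code 0010 → (5.000,0.651)–(5.327,1.000)
cell (5,1): code 0011 → (5.327,1.000)–(5.424,2.000)
cell (5,2): code 0001 → (5.424,2.000)–(5.000,2.678)
total: 14 segments, chained into 1 closed loop(s), length Σ = 10.097145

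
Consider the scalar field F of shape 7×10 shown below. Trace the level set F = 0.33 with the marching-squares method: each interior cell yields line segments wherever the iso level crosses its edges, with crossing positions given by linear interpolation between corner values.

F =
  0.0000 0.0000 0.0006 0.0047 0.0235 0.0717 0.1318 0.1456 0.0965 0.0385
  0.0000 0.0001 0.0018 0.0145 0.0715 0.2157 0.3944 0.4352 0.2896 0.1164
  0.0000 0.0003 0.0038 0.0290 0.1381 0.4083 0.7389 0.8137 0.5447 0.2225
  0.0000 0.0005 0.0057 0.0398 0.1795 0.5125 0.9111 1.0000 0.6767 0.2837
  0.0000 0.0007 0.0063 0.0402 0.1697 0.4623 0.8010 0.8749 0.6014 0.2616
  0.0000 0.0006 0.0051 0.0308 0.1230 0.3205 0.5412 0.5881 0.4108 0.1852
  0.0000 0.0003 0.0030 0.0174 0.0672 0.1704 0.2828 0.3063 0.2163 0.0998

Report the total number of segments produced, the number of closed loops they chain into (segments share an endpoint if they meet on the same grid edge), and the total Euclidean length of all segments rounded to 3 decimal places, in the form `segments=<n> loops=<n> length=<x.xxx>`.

segments=18 loops=1 length=15.219

cell (0,5): code 0100 → (0.755,6.000)–(1.000,5.640)
cell (0,6): code 1100 → (0.637,7.000)–(0.755,6.000)
cell (0,7): code 1000 → (1.000,7.723)–(0.637,7.000)
cell (1,4): code 0100 → (1.593,5.000)–(2.000,4.710)
cell (1,5): code 1110 → (1.000,5.640)–(1.593,5.000)
cell (1,7): code 1101 → (1.158,8.000)–(1.000,7.723)
cell (1,8): code 1000 → (2.000,8.666)–(1.158,8.000)
cell (2,4): code 0110 → (2.000,4.710)–(3.000,4.452)
cell (2,8): code 1001 → (3.000,8.882)–(2.000,8.666)
cell (3,4): code 0110 → (3.000,4.452)–(4.000,4.548)
cell (3,8): code 1001 → (4.000,8.799)–(3.000,8.882)
cell (4,4): code 0010 → (4.000,4.548)–(4.933,5.000)
cell (4,5): code 0111 → (4.933,5.000)–(5.000,5.043)
cell (4,8): code 1001 → (5.000,8.358)–(4.000,8.799)
cell (5,5): code 0010 → (5.000,5.043)–(5.817,6.000)
cell (5,6): code 0011 → (5.817,6.000)–(5.916,7.000)
cell (5,7): code 0011 → (5.916,7.000)–(5.415,8.000)
cell (5,8): code 0001 → (5.415,8.000)–(5.000,8.358)
total: 18 segments, chained into 1 closed loop(s), length Σ = 15.219462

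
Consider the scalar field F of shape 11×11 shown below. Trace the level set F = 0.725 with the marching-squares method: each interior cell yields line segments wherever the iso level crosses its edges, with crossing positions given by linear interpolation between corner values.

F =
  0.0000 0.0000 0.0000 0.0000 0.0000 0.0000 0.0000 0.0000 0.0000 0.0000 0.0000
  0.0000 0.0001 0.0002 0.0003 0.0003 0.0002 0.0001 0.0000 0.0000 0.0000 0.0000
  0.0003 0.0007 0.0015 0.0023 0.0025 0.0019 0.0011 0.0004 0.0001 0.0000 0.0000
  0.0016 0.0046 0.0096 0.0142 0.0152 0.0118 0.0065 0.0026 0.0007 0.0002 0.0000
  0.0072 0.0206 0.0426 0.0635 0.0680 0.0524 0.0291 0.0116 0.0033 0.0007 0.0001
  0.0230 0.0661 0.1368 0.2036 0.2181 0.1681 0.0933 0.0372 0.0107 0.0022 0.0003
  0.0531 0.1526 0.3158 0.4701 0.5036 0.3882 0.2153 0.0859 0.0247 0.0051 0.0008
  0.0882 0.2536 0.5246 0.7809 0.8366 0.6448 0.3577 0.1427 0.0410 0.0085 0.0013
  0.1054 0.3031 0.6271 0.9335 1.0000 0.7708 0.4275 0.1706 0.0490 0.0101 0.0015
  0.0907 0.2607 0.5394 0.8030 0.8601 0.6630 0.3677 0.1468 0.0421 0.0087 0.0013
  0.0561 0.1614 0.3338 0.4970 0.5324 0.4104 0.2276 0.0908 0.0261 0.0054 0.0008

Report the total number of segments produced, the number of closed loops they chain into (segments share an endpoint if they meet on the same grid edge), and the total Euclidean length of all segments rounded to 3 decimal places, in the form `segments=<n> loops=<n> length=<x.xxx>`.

segments=12 loops=1 length=8.592

cell (6,2): code 0100 → (6.820,3.000)–(7.000,2.782)
cell (6,3): code 1100 → (6.665,4.000)–(6.820,3.000)
cell (6,4): code 1000 → (7.000,4.582)–(6.665,4.000)
cell (7,2): code 0110 → (7.000,2.782)–(8.000,2.320)
cell (7,4): code 1101 → (7.637,5.000)–(7.000,4.582)
cell (7,5): code 1000 → (8.000,5.133)–(7.637,5.000)
cell (8,2): code 0110 → (8.000,2.320)–(9.000,2.704)
cell (8,4): code 1011 → (9.000,4.685)–(8.425,5.000)
cell (8,5): code 0001 → (8.425,5.000)–(8.000,5.133)
cell (9,2): code 0010 → (9.000,2.704)–(9.255,3.000)
cell (9,3): code 0011 → (9.255,3.000)–(9.412,4.000)
cell (9,4): code 0001 → (9.412,4.000)–(9.000,4.685)
total: 12 segments, chained into 1 closed loop(s), length Σ = 8.591634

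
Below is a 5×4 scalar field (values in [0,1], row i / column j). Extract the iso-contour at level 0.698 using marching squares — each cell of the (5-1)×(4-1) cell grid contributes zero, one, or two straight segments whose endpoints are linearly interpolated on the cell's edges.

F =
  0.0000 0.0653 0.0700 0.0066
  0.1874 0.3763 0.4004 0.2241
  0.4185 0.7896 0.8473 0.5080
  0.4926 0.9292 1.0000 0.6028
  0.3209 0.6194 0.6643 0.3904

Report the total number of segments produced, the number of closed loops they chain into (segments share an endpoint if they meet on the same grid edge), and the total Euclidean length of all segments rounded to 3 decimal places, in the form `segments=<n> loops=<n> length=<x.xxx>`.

segments=8 loops=1 length=7.084

cell (1,0): code 0100 → (1.778,1.000)–(2.000,0.753)
cell (1,1): code 1100 → (1.666,2.000)–(1.778,1.000)
cell (1,2): code 1000 → (2.000,2.440)–(1.666,2.000)
cell (2,0): code 0110 → (2.000,0.753)–(3.000,0.470)
cell (2,2): code 1001 → (3.000,2.760)–(2.000,2.440)
cell (3,0): code 0010 → (3.000,0.470)–(3.746,1.000)
cell (3,1): code 0011 → (3.746,1.000)–(3.900,2.000)
cell (3,2): code 0001 → (3.900,2.000)–(3.000,2.760)
total: 8 segments, chained into 1 closed loop(s), length Σ = 7.084390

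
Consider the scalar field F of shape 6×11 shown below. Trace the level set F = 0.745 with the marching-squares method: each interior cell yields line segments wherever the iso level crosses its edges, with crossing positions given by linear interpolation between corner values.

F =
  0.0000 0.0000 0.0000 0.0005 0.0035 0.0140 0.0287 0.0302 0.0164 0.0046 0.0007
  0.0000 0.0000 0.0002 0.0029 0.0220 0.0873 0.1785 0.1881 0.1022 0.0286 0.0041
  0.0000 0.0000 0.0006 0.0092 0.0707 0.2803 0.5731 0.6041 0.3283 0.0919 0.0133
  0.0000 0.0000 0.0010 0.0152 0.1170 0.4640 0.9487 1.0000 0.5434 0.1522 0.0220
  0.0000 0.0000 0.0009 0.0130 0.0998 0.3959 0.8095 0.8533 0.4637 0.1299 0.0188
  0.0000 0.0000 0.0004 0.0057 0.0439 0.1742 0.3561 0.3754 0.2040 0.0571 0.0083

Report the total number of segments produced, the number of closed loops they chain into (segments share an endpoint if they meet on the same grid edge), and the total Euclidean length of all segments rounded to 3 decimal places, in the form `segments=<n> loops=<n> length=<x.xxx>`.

cell (2,5): code 0100 → (2.458,6.000)–(3.000,5.580)
cell (2,6): code 1100 → (2.356,7.000)–(2.458,6.000)
cell (2,7): code 1000 → (3.000,7.558)–(2.356,7.000)
cell (3,5): code 0110 → (3.000,5.580)–(4.000,5.844)
cell (3,7): code 1001 → (4.000,7.278)–(3.000,7.558)
cell (4,5): code 0010 → (4.000,5.844)–(4.142,6.000)
cell (4,6): code 0011 → (4.142,6.000)–(4.227,7.000)
cell (4,7): code 0001 → (4.227,7.000)–(4.000,7.278)
total: 8 segments, chained into 1 closed loop(s), length Σ = 6.189994

segments=8 loops=1 length=6.190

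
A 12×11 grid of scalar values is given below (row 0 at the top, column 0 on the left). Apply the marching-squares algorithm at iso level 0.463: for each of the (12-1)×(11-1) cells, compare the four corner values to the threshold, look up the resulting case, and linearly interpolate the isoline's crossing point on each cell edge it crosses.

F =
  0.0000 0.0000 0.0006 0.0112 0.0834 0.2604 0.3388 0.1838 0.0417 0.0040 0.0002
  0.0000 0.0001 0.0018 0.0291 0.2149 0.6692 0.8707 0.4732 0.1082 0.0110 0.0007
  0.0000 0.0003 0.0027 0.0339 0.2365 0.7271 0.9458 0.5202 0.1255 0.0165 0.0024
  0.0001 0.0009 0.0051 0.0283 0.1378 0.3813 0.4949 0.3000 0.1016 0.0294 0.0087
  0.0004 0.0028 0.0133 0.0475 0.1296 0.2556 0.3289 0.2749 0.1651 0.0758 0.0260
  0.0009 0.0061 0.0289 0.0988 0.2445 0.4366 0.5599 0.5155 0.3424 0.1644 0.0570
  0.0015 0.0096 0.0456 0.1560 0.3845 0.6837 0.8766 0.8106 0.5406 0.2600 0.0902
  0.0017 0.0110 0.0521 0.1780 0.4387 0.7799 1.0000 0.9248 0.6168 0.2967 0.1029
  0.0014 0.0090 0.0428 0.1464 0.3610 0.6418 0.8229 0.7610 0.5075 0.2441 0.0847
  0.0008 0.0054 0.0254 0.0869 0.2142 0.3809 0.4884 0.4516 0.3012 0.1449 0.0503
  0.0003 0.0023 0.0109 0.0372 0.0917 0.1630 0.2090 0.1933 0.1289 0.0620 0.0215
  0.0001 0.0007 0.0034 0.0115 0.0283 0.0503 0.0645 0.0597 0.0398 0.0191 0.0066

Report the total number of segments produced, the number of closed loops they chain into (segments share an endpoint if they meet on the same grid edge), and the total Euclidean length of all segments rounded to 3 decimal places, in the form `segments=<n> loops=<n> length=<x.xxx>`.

segments=30 loops=2 length=22.465

cell (0,4): code 0100 → (0.496,5.000)–(1.000,4.546)
cell (0,5): code 1100 → (0.234,6.000)–(0.496,5.000)
cell (0,6): code 1100 → (0.965,7.000)–(0.234,6.000)
cell (0,7): code 1000 → (1.000,7.028)–(0.965,7.000)
cell (1,4): code 0110 → (1.000,4.546)–(2.000,4.462)
cell (1,7): code 1001 → (2.000,7.145)–(1.000,7.028)
cell (2,4): code 0010 → (2.000,4.462)–(2.764,5.000)
cell (2,5): code 0111 → (2.764,5.000)–(3.000,5.719)
cell (2,6): code 1011 → (3.000,6.164)–(2.260,7.000)
cell (2,7): code 0001 → (2.260,7.000)–(2.000,7.145)
cell (3,5): code 0010 → (3.000,5.719)–(3.192,6.000)
cell (3,6): code 0001 → (3.192,6.000)–(3.000,6.164)
cell (4,5): code 0100 → (4.581,6.000)–(5.000,5.214)
cell (4,6): code 1100 → (4.782,7.000)–(4.581,6.000)
cell (4,7): code 1000 → (5.000,7.303)–(4.782,7.000)
cell (5,4): code 0100 → (5.107,5.000)–(6.000,4.262)
cell (5,5): code 1110 → (5.000,5.214)–(5.107,5.000)
cell (5,7): code 1101 → (5.608,8.000)–(5.000,7.303)
cell (5,8): code 1000 → (6.000,8.277)–(5.608,8.000)
cell (6,4): code 0110 → (6.000,4.262)–(7.000,4.071)
cell (6,8): code 1001 → (7.000,8.480)–(6.000,8.277)
cell (7,4): code 0110 → (7.000,4.071)–(8.000,4.363)
cell (7,8): code 1001 → (8.000,8.169)–(7.000,8.480)
cell (8,4): code 0010 → (8.000,4.363)–(8.685,5.000)
cell (8,5): code 0111 → (8.685,5.000)–(9.000,5.764)
cell (8,6): code 1011 → (9.000,6.690)–(8.963,7.000)
cell (8,7): code 0011 → (8.963,7.000)–(8.216,8.000)
cell (8,8): code 0001 → (8.216,8.000)–(8.000,8.169)
cell (9,5): code 0010 → (9.000,5.764)–(9.091,6.000)
cell (9,6): code 0001 → (9.091,6.000)–(9.000,6.690)
total: 30 segments, chained into 2 closed loop(s), length Σ = 22.464587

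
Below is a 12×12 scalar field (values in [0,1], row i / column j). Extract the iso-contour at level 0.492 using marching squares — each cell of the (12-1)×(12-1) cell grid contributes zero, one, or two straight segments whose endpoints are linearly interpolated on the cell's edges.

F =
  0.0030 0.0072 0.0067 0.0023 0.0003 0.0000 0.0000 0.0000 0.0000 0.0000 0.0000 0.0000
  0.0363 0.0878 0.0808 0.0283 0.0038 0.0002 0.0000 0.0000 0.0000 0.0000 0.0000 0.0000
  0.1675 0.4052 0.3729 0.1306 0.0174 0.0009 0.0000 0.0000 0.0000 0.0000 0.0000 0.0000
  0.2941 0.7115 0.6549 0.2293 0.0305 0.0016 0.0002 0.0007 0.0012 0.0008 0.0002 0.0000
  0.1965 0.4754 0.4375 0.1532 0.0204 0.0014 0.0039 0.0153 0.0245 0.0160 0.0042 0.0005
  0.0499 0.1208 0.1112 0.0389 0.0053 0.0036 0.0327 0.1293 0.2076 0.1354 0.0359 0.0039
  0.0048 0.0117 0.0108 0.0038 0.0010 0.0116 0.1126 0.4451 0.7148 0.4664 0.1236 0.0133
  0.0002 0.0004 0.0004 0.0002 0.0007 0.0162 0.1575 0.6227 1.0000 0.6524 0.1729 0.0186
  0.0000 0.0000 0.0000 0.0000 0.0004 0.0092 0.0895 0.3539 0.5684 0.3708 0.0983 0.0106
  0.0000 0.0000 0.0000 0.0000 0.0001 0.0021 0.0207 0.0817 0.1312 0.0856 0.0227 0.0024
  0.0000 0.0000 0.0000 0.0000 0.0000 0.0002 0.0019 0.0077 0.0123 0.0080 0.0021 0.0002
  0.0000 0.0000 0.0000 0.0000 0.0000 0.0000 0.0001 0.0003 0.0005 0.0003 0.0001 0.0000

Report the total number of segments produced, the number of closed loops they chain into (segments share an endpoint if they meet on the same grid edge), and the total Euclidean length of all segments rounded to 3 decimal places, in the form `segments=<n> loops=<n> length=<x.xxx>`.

segments=18 loops=2 length=13.268

cell (2,0): code 0100 → (2.283,1.000)–(3.000,0.474)
cell (2,1): code 1100 → (2.422,2.000)–(2.283,1.000)
cell (2,2): code 1000 → (3.000,2.383)–(2.422,2.000)
cell (3,0): code 0010 → (3.000,0.474)–(3.930,1.000)
cell (3,1): code 0011 → (3.930,1.000)–(3.749,2.000)
cell (3,2): code 0001 → (3.749,2.000)–(3.000,2.383)
cell (5,7): code 0100 → (5.561,8.000)–(6.000,7.174)
cell (5,8): code 1000 → (6.000,8.897)–(5.561,8.000)
cell (6,6): code 0100 → (6.264,7.000)–(7.000,6.719)
cell (6,7): code 1110 → (6.000,7.174)–(6.264,7.000)
cell (6,8): code 1101 → (6.138,9.000)–(6.000,8.897)
cell (6,9): code 1000 → (7.000,9.335)–(6.138,9.000)
cell (7,6): code 0010 → (7.000,6.719)–(7.486,7.000)
cell (7,7): code 0111 → (7.486,7.000)–(8.000,7.644)
cell (7,8): code 1011 → (8.000,8.387)–(7.570,9.000)
cell (7,9): code 0001 → (7.570,9.000)–(7.000,9.335)
cell (8,7): code 0010 → (8.000,7.644)–(8.175,8.000)
cell (8,8): code 0001 → (8.175,8.000)–(8.000,8.387)
total: 18 segments, chained into 2 closed loop(s), length Σ = 13.268452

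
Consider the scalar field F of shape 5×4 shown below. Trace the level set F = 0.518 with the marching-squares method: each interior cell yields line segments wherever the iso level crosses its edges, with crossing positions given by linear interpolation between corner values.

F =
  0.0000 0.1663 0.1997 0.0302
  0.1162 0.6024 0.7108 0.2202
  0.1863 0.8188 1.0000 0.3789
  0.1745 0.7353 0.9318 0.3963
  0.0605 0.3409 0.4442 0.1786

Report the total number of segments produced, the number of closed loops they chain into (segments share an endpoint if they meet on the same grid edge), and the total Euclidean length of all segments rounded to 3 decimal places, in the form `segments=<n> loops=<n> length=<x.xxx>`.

cell (0,0): code 0100 → (0.806,1.000)–(1.000,0.826)
cell (0,1): code 1100 → (0.623,2.000)–(0.806,1.000)
cell (0,2): code 1000 → (1.000,2.393)–(0.623,2.000)
cell (1,0): code 0110 → (1.000,0.826)–(2.000,0.524)
cell (1,2): code 1001 → (2.000,2.776)–(1.000,2.393)
cell (2,0): code 0110 → (2.000,0.524)–(3.000,0.613)
cell (2,2): code 1001 → (3.000,2.773)–(2.000,2.776)
cell (3,0): code 0010 → (3.000,0.613)–(3.551,1.000)
cell (3,1): code 0011 → (3.551,1.000)–(3.849,2.000)
cell (3,2): code 0001 → (3.849,2.000)–(3.000,2.773)
total: 10 segments, chained into 1 closed loop(s), length Σ = 8.805471

segments=10 loops=1 length=8.805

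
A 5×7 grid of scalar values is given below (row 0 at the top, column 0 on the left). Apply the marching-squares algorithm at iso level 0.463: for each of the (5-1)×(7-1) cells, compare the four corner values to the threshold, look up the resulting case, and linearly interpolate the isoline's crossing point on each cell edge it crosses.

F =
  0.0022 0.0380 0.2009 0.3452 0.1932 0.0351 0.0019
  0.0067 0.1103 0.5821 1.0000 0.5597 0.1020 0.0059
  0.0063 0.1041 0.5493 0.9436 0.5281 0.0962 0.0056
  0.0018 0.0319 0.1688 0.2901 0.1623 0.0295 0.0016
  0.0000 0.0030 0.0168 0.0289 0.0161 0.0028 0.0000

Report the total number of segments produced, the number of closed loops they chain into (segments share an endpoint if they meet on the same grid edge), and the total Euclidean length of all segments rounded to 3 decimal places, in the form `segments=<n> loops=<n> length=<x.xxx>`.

cell (0,1): code 0100 → (0.688,2.000)–(1.000,1.748)
cell (0,2): code 1100 → (0.180,3.000)–(0.688,2.000)
cell (0,3): code 1100 → (0.736,4.000)–(0.180,3.000)
cell (0,4): code 1000 → (1.000,4.211)–(0.736,4.000)
cell (1,1): code 0110 → (1.000,1.748)–(2.000,1.806)
cell (1,4): code 1001 → (2.000,4.151)–(1.000,4.211)
cell (2,1): code 0010 → (2.000,1.806)–(2.227,2.000)
cell (2,2): code 0011 → (2.227,2.000)–(2.735,3.000)
cell (2,3): code 0011 → (2.735,3.000)–(2.178,4.000)
cell (2,4): code 0001 → (2.178,4.000)–(2.000,4.151)
total: 10 segments, chained into 1 closed loop(s), length Σ = 7.807384

segments=10 loops=1 length=7.807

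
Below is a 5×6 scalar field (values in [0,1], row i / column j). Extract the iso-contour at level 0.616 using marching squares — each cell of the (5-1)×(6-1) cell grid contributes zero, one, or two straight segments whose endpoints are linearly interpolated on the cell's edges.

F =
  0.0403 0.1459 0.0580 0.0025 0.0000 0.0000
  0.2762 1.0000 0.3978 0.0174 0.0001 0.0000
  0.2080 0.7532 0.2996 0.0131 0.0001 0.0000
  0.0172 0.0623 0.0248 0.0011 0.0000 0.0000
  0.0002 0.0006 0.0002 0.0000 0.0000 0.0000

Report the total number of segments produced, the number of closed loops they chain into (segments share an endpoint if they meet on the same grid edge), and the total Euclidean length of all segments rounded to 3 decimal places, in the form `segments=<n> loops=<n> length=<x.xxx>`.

segments=6 loops=1 length=4.251

cell (0,0): code 0100 → (0.550,1.000)–(1.000,0.469)
cell (0,1): code 1000 → (1.000,1.638)–(0.550,1.000)
cell (1,0): code 0110 → (1.000,0.469)–(2.000,0.748)
cell (1,1): code 1001 → (2.000,1.302)–(1.000,1.638)
cell (2,0): code 0010 → (2.000,0.748)–(2.199,1.000)
cell (2,1): code 0001 → (2.199,1.000)–(2.000,1.302)
total: 6 segments, chained into 1 closed loop(s), length Σ = 4.250879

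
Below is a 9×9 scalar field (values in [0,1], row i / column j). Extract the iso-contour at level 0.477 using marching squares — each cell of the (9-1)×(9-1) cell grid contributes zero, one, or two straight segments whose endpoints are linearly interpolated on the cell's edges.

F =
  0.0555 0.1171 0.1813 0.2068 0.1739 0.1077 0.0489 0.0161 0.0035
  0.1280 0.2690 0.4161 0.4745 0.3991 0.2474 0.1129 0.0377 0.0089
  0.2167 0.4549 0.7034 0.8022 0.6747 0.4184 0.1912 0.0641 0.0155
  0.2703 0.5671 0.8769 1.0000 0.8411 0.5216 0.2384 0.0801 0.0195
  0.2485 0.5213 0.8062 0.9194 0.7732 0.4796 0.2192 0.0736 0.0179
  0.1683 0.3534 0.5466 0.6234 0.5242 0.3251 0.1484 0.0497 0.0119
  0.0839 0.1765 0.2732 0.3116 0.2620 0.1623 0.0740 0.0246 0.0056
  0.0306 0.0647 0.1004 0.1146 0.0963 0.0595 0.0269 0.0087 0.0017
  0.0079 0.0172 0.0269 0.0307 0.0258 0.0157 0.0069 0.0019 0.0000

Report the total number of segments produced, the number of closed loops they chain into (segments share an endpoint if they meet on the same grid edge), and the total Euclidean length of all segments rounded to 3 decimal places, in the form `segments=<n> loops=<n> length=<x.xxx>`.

segments=18 loops=1 length=13.835

cell (1,1): code 0100 → (1.212,2.000)–(2.000,1.089)
cell (1,2): code 1100 → (1.008,3.000)–(1.212,2.000)
cell (1,3): code 1100 → (1.283,4.000)–(1.008,3.000)
cell (1,4): code 1000 → (2.000,4.771)–(1.283,4.000)
cell (2,0): code 0100 → (2.197,1.000)–(3.000,0.696)
cell (2,1): code 1110 → (2.000,1.089)–(2.197,1.000)
cell (2,4): code 1101 → (2.568,5.000)–(2.000,4.771)
cell (2,5): code 1000 → (3.000,5.157)–(2.568,5.000)
cell (3,0): code 0110 → (3.000,0.696)–(4.000,0.838)
cell (3,5): code 1001 → (4.000,5.010)–(3.000,5.157)
cell (4,0): code 0010 → (4.000,0.838)–(4.264,1.000)
cell (4,1): code 0111 → (4.264,1.000)–(5.000,1.640)
cell (4,4): code 1011 → (5.000,4.237)–(4.017,5.000)
cell (4,5): code 0001 → (4.017,5.000)–(4.000,5.010)
cell (5,1): code 0010 → (5.000,1.640)–(5.255,2.000)
cell (5,2): code 0011 → (5.255,2.000)–(5.470,3.000)
cell (5,3): code 0011 → (5.470,3.000)–(5.180,4.000)
cell (5,4): code 0001 → (5.180,4.000)–(5.000,4.237)
total: 18 segments, chained into 1 closed loop(s), length Σ = 13.835040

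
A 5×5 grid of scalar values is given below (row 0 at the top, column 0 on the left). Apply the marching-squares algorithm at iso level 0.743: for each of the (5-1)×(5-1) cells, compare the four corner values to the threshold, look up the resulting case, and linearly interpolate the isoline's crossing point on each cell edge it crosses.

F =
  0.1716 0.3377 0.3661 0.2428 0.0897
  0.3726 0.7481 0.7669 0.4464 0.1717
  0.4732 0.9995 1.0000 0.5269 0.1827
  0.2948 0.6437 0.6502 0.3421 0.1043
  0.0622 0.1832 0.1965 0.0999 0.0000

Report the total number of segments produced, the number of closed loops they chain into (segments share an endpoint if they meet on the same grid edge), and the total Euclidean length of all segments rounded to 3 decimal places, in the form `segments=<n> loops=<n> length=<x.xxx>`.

segments=8 loops=1 length=6.110

cell (0,0): code 0100 → (0.988,1.000)–(1.000,0.986)
cell (0,1): code 1100 → (0.940,2.000)–(0.988,1.000)
cell (0,2): code 1000 → (1.000,2.075)–(0.940,2.000)
cell (1,0): code 0110 → (1.000,0.986)–(2.000,0.513)
cell (1,2): code 1001 → (2.000,2.543)–(1.000,2.075)
cell (2,0): code 0010 → (2.000,0.513)–(2.721,1.000)
cell (2,1): code 0011 → (2.721,1.000)–(2.735,2.000)
cell (2,2): code 0001 → (2.735,2.000)–(2.000,2.543)
total: 8 segments, chained into 1 closed loop(s), length Σ = 6.109943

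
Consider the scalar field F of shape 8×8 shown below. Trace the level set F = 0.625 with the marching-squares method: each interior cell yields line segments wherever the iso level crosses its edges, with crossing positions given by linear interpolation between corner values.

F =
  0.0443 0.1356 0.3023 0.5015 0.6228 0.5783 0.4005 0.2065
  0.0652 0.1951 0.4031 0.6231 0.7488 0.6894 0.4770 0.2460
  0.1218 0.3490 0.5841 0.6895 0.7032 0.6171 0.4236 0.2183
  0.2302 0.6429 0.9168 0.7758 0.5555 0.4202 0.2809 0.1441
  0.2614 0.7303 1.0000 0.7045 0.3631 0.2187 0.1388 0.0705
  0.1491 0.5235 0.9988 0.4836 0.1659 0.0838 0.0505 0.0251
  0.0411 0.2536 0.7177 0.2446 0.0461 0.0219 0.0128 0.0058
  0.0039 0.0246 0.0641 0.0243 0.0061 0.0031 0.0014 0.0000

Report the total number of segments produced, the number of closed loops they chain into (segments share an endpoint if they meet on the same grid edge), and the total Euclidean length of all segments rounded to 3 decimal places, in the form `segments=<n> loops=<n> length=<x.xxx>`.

segments=22 loops=1 length=15.886

cell (0,3): code 0100 → (0.017,4.000)–(1.000,3.015)
cell (0,4): code 1100 → (0.420,5.000)–(0.017,4.000)
cell (0,5): code 1000 → (1.000,5.303)–(0.420,5.000)
cell (1,2): code 0100 → (1.029,3.000)–(2.000,2.388)
cell (1,3): code 1110 → (1.000,3.015)–(1.029,3.000)
cell (1,4): code 1011 → (2.000,4.908)–(1.891,5.000)
cell (1,5): code 0001 → (1.891,5.000)–(1.000,5.303)
cell (2,0): code 0100 → (2.939,1.000)–(3.000,0.957)
cell (2,1): code 1100 → (2.123,2.000)–(2.939,1.000)
cell (2,2): code 1110 → (2.000,2.388)–(2.123,2.000)
cell (2,3): code 1011 → (3.000,3.685)–(2.529,4.000)
cell (2,4): code 0001 → (2.529,4.000)–(2.000,4.908)
cell (3,0): code 0110 → (3.000,0.957)–(4.000,0.775)
cell (3,3): code 1001 → (4.000,3.233)–(3.000,3.685)
cell (4,0): code 0010 → (4.000,0.775)–(4.509,1.000)
cell (4,1): code 0111 → (4.509,1.000)–(5.000,1.214)
cell (4,2): code 1011 → (5.000,2.726)–(4.360,3.000)
cell (4,3): code 0001 → (4.360,3.000)–(4.000,3.233)
cell (5,1): code 0110 → (5.000,1.214)–(6.000,1.800)
cell (5,2): code 1001 → (6.000,2.196)–(5.000,2.726)
cell (6,1): code 0010 → (6.000,1.800)–(6.142,2.000)
cell (6,2): code 0001 → (6.142,2.000)–(6.000,2.196)
total: 22 segments, chained into 1 closed loop(s), length Σ = 15.886210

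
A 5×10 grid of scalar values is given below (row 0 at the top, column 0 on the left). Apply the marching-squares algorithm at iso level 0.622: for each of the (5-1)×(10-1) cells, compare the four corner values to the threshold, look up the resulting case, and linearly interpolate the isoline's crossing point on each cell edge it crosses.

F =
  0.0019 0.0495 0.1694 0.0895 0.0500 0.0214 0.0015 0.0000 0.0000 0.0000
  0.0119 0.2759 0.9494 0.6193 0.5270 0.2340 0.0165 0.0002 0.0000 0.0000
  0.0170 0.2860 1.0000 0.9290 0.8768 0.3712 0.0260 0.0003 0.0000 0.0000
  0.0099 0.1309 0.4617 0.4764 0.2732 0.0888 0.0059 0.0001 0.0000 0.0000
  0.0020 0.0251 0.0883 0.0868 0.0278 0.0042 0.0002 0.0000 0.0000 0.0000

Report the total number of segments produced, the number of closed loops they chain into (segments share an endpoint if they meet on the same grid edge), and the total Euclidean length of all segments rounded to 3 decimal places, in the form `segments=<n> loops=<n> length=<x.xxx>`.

segments=10 loops=1 length=8.221

cell (0,1): code 0100 → (0.580,2.000)–(1.000,1.514)
cell (0,2): code 1000 → (1.000,2.992)–(0.580,2.000)
cell (1,1): code 0110 → (1.000,1.514)–(2.000,1.471)
cell (1,2): code 1101 → (1.009,3.000)–(1.000,2.992)
cell (1,3): code 1100 → (1.272,4.000)–(1.009,3.000)
cell (1,4): code 1000 → (2.000,4.504)–(1.272,4.000)
cell (2,1): code 0010 → (2.000,1.471)–(2.702,2.000)
cell (2,2): code 0011 → (2.702,2.000)–(2.678,3.000)
cell (2,3): code 0011 → (2.678,3.000)–(2.422,4.000)
cell (2,4): code 0001 → (2.422,4.000)–(2.000,4.504)
total: 10 segments, chained into 1 closed loop(s), length Σ = 8.221248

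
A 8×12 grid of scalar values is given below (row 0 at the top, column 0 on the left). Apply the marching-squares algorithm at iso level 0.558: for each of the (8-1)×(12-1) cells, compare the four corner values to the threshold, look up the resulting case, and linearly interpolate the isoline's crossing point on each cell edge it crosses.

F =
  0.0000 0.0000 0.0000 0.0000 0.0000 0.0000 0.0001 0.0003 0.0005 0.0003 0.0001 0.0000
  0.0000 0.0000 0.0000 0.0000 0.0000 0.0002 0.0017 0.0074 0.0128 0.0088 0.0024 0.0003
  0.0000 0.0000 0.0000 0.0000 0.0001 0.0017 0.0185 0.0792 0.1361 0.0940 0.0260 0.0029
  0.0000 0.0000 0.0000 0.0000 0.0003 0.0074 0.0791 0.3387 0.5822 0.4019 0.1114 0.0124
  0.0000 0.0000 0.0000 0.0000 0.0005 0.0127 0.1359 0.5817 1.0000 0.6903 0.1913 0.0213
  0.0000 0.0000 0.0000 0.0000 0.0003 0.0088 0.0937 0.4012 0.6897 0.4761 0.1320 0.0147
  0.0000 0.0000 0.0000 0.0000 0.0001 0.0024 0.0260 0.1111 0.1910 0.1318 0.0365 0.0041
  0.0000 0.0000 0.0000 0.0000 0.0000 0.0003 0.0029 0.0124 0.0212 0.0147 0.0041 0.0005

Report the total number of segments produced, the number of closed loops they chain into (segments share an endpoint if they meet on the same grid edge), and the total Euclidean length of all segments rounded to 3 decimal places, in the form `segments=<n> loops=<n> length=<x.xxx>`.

cell (2,7): code 0100 → (2.946,8.000)–(3.000,7.901)
cell (2,8): code 1000 → (3.000,8.134)–(2.946,8.000)
cell (3,6): code 0100 → (3.902,7.000)–(4.000,6.947)
cell (3,7): code 1110 → (3.000,7.901)–(3.902,7.000)
cell (3,8): code 1101 → (3.541,9.000)–(3.000,8.134)
cell (3,9): code 1000 → (4.000,9.265)–(3.541,9.000)
cell (4,6): code 0010 → (4.000,6.947)–(4.131,7.000)
cell (4,7): code 0111 → (4.131,7.000)–(5.000,7.544)
cell (4,8): code 1011 → (5.000,8.617)–(4.618,9.000)
cell (4,9): code 0001 → (4.618,9.000)–(4.000,9.265)
cell (5,7): code 0010 → (5.000,7.544)–(5.264,8.000)
cell (5,8): code 0001 → (5.264,8.000)–(5.000,8.617)
total: 12 segments, chained into 1 closed loop(s), length Σ = 6.773073

segments=12 loops=1 length=6.773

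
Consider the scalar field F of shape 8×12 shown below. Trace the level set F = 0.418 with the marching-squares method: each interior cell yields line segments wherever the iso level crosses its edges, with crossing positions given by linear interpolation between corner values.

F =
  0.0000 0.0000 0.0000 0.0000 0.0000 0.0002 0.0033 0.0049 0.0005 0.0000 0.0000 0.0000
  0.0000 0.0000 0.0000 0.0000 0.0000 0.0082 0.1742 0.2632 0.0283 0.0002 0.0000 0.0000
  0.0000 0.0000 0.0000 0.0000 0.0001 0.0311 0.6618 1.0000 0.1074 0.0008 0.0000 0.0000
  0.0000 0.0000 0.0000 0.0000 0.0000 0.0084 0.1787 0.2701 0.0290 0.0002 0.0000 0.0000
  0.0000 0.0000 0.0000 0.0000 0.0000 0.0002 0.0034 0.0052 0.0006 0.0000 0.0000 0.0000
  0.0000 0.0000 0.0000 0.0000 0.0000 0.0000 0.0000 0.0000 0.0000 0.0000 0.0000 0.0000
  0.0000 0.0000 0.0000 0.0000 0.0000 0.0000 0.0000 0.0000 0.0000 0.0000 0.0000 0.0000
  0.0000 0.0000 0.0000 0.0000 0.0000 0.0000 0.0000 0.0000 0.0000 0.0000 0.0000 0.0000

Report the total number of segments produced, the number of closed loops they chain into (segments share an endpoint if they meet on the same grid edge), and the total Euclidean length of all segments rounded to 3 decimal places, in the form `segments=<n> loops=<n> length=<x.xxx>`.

segments=6 loops=1 length=5.405

cell (1,5): code 0100 → (1.500,6.000)–(2.000,5.613)
cell (1,6): code 1100 → (1.210,7.000)–(1.500,6.000)
cell (1,7): code 1000 → (2.000,7.652)–(1.210,7.000)
cell (2,5): code 0010 → (2.000,5.613)–(2.505,6.000)
cell (2,6): code 0011 → (2.505,6.000)–(2.797,7.000)
cell (2,7): code 0001 → (2.797,7.000)–(2.000,7.652)
total: 6 segments, chained into 1 closed loop(s), length Σ = 5.405093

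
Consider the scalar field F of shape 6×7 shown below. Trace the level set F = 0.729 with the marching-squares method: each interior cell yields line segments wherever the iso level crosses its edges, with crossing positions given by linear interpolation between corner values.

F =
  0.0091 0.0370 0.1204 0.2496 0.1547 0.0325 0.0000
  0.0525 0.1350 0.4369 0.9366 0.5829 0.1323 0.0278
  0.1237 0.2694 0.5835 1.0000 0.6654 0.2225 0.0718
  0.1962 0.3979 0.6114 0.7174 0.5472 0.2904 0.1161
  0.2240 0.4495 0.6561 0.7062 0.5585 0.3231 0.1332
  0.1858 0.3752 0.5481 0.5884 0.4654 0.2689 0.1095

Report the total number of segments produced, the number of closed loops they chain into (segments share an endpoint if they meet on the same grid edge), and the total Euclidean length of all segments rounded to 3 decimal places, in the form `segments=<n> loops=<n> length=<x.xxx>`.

cell (0,2): code 0100 → (0.698,3.000)–(1.000,2.585)
cell (0,3): code 1000 → (1.000,3.587)–(0.698,3.000)
cell (1,2): code 0110 → (1.000,2.585)–(2.000,2.349)
cell (1,3): code 1001 → (2.000,3.810)–(1.000,3.587)
cell (2,2): code 0010 → (2.000,2.349)–(2.959,3.000)
cell (2,3): code 0001 → (2.959,3.000)–(2.000,3.810)
total: 6 segments, chained into 1 closed loop(s), length Σ = 5.639805

segments=6 loops=1 length=5.640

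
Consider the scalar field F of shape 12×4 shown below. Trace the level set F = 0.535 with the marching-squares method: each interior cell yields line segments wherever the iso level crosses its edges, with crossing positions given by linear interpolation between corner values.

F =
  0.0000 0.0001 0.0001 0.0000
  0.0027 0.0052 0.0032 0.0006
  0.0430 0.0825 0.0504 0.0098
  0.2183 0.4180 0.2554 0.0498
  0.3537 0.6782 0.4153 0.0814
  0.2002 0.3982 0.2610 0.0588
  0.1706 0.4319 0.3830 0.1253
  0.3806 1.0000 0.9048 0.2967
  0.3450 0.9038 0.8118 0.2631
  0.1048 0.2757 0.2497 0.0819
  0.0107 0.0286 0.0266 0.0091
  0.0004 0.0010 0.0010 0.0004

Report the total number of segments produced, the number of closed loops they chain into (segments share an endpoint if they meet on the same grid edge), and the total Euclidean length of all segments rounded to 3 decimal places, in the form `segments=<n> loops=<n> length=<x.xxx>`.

segments=12 loops=2 length=10.555

cell (3,0): code 0100 → (3.450,1.000)–(4.000,0.559)
cell (3,1): code 1000 → (4.000,1.545)–(3.450,1.000)
cell (4,0): code 0010 → (4.000,0.559)–(4.511,1.000)
cell (4,1): code 0001 → (4.511,1.000)–(4.000,1.545)
cell (6,0): code 0100 → (6.181,1.000)–(7.000,0.249)
cell (6,1): code 1100 → (6.291,2.000)–(6.181,1.000)
cell (6,2): code 1000 → (7.000,2.608)–(6.291,2.000)
cell (7,0): code 0110 → (7.000,0.249)–(8.000,0.340)
cell (7,2): code 1001 → (8.000,2.504)–(7.000,2.608)
cell (8,0): code 0010 → (8.000,0.340)–(8.587,1.000)
cell (8,1): code 0011 → (8.587,1.000)–(8.492,2.000)
cell (8,2): code 0001 → (8.492,2.000)–(8.000,2.504)
total: 12 segments, chained into 2 closed loop(s), length Σ = 10.555207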